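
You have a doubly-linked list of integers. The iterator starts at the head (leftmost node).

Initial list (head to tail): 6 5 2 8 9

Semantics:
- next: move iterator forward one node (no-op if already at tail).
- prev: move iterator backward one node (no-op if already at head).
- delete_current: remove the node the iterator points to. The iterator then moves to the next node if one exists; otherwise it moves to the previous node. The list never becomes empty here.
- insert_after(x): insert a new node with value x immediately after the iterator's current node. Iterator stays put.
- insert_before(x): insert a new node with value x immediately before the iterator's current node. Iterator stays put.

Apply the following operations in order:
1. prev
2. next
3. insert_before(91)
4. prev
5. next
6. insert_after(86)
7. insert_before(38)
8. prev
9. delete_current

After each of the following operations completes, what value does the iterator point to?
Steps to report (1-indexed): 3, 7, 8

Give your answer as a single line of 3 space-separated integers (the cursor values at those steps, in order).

Answer: 5 5 38

Derivation:
After 1 (prev): list=[6, 5, 2, 8, 9] cursor@6
After 2 (next): list=[6, 5, 2, 8, 9] cursor@5
After 3 (insert_before(91)): list=[6, 91, 5, 2, 8, 9] cursor@5
After 4 (prev): list=[6, 91, 5, 2, 8, 9] cursor@91
After 5 (next): list=[6, 91, 5, 2, 8, 9] cursor@5
After 6 (insert_after(86)): list=[6, 91, 5, 86, 2, 8, 9] cursor@5
After 7 (insert_before(38)): list=[6, 91, 38, 5, 86, 2, 8, 9] cursor@5
After 8 (prev): list=[6, 91, 38, 5, 86, 2, 8, 9] cursor@38
After 9 (delete_current): list=[6, 91, 5, 86, 2, 8, 9] cursor@5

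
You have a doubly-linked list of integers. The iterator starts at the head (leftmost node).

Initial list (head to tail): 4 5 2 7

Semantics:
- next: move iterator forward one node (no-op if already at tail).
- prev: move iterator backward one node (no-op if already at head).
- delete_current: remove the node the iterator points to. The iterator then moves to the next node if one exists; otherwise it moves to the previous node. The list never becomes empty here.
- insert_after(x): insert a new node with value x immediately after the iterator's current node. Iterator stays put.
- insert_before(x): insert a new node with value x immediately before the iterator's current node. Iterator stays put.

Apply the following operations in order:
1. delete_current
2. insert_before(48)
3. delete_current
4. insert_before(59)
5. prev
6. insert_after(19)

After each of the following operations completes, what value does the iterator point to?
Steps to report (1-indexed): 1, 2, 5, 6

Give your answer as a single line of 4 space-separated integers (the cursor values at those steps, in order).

After 1 (delete_current): list=[5, 2, 7] cursor@5
After 2 (insert_before(48)): list=[48, 5, 2, 7] cursor@5
After 3 (delete_current): list=[48, 2, 7] cursor@2
After 4 (insert_before(59)): list=[48, 59, 2, 7] cursor@2
After 5 (prev): list=[48, 59, 2, 7] cursor@59
After 6 (insert_after(19)): list=[48, 59, 19, 2, 7] cursor@59

Answer: 5 5 59 59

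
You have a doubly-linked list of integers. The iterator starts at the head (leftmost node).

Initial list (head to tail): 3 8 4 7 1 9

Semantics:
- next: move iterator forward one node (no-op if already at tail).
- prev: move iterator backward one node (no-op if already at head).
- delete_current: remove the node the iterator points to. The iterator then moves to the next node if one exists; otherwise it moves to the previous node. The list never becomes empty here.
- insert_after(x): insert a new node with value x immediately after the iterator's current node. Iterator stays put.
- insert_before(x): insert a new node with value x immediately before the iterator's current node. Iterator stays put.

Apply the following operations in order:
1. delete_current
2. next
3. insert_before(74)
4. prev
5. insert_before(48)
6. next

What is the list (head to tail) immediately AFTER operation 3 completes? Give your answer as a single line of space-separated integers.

Answer: 8 74 4 7 1 9

Derivation:
After 1 (delete_current): list=[8, 4, 7, 1, 9] cursor@8
After 2 (next): list=[8, 4, 7, 1, 9] cursor@4
After 3 (insert_before(74)): list=[8, 74, 4, 7, 1, 9] cursor@4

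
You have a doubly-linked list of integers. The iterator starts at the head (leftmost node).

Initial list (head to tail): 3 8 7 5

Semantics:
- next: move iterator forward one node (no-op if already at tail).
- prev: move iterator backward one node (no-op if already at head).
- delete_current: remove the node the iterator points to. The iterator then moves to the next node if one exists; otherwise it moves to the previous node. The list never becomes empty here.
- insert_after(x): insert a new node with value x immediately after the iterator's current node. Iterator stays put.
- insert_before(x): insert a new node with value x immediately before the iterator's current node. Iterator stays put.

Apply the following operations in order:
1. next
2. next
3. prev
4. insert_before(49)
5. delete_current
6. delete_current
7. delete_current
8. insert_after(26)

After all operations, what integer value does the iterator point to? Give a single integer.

After 1 (next): list=[3, 8, 7, 5] cursor@8
After 2 (next): list=[3, 8, 7, 5] cursor@7
After 3 (prev): list=[3, 8, 7, 5] cursor@8
After 4 (insert_before(49)): list=[3, 49, 8, 7, 5] cursor@8
After 5 (delete_current): list=[3, 49, 7, 5] cursor@7
After 6 (delete_current): list=[3, 49, 5] cursor@5
After 7 (delete_current): list=[3, 49] cursor@49
After 8 (insert_after(26)): list=[3, 49, 26] cursor@49

Answer: 49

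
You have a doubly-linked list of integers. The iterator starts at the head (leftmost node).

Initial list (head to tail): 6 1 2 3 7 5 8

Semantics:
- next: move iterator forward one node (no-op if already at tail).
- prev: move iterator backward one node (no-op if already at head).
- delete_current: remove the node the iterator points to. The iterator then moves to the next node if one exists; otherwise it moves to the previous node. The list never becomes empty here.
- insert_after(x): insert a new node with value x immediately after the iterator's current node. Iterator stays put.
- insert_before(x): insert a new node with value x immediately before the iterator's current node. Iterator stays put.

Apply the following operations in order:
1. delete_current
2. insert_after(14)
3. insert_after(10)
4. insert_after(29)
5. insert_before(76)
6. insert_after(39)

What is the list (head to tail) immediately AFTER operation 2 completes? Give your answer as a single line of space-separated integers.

Answer: 1 14 2 3 7 5 8

Derivation:
After 1 (delete_current): list=[1, 2, 3, 7, 5, 8] cursor@1
After 2 (insert_after(14)): list=[1, 14, 2, 3, 7, 5, 8] cursor@1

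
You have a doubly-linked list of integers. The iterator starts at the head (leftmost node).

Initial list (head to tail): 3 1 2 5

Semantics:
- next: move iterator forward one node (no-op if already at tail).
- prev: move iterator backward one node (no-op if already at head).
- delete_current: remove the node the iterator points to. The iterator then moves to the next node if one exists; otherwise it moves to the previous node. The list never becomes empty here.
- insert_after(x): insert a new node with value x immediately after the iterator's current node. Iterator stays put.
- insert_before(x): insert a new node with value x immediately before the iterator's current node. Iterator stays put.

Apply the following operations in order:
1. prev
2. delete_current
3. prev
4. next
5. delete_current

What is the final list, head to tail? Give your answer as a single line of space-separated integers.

After 1 (prev): list=[3, 1, 2, 5] cursor@3
After 2 (delete_current): list=[1, 2, 5] cursor@1
After 3 (prev): list=[1, 2, 5] cursor@1
After 4 (next): list=[1, 2, 5] cursor@2
After 5 (delete_current): list=[1, 5] cursor@5

Answer: 1 5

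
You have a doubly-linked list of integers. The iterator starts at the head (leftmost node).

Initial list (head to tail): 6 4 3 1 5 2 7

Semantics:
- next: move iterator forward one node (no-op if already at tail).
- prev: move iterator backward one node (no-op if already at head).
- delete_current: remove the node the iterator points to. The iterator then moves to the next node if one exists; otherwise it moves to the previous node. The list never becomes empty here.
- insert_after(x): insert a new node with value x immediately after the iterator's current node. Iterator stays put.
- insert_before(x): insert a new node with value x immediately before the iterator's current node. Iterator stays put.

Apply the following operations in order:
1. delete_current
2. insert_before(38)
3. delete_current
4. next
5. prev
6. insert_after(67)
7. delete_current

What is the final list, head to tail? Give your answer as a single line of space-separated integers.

After 1 (delete_current): list=[4, 3, 1, 5, 2, 7] cursor@4
After 2 (insert_before(38)): list=[38, 4, 3, 1, 5, 2, 7] cursor@4
After 3 (delete_current): list=[38, 3, 1, 5, 2, 7] cursor@3
After 4 (next): list=[38, 3, 1, 5, 2, 7] cursor@1
After 5 (prev): list=[38, 3, 1, 5, 2, 7] cursor@3
After 6 (insert_after(67)): list=[38, 3, 67, 1, 5, 2, 7] cursor@3
After 7 (delete_current): list=[38, 67, 1, 5, 2, 7] cursor@67

Answer: 38 67 1 5 2 7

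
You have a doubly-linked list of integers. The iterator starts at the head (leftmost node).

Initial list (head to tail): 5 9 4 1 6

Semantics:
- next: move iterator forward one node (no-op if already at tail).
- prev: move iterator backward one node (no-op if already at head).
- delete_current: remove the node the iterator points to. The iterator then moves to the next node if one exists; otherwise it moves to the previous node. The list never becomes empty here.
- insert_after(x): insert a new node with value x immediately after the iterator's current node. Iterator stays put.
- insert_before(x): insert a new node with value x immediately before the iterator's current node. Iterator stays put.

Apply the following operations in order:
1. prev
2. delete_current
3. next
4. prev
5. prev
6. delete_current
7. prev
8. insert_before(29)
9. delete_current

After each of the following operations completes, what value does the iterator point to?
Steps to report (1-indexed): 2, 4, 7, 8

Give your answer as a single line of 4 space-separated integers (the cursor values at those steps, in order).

After 1 (prev): list=[5, 9, 4, 1, 6] cursor@5
After 2 (delete_current): list=[9, 4, 1, 6] cursor@9
After 3 (next): list=[9, 4, 1, 6] cursor@4
After 4 (prev): list=[9, 4, 1, 6] cursor@9
After 5 (prev): list=[9, 4, 1, 6] cursor@9
After 6 (delete_current): list=[4, 1, 6] cursor@4
After 7 (prev): list=[4, 1, 6] cursor@4
After 8 (insert_before(29)): list=[29, 4, 1, 6] cursor@4
After 9 (delete_current): list=[29, 1, 6] cursor@1

Answer: 9 9 4 4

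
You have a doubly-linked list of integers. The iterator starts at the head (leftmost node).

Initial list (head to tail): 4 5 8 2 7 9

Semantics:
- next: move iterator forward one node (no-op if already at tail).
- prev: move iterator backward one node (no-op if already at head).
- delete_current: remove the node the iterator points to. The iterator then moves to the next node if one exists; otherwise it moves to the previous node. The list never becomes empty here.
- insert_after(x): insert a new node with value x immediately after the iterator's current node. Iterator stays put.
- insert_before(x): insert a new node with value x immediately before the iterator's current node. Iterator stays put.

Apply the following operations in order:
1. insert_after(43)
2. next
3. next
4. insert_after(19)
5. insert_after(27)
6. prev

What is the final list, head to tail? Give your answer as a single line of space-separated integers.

After 1 (insert_after(43)): list=[4, 43, 5, 8, 2, 7, 9] cursor@4
After 2 (next): list=[4, 43, 5, 8, 2, 7, 9] cursor@43
After 3 (next): list=[4, 43, 5, 8, 2, 7, 9] cursor@5
After 4 (insert_after(19)): list=[4, 43, 5, 19, 8, 2, 7, 9] cursor@5
After 5 (insert_after(27)): list=[4, 43, 5, 27, 19, 8, 2, 7, 9] cursor@5
After 6 (prev): list=[4, 43, 5, 27, 19, 8, 2, 7, 9] cursor@43

Answer: 4 43 5 27 19 8 2 7 9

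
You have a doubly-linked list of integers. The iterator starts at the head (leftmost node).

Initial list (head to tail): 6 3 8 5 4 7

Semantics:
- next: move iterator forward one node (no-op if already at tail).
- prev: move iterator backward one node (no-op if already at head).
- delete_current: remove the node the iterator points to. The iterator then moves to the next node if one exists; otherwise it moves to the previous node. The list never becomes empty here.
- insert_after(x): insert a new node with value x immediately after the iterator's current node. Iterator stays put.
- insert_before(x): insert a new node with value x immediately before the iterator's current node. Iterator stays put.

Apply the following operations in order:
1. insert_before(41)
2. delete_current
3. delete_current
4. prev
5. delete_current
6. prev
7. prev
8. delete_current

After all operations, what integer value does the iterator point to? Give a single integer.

After 1 (insert_before(41)): list=[41, 6, 3, 8, 5, 4, 7] cursor@6
After 2 (delete_current): list=[41, 3, 8, 5, 4, 7] cursor@3
After 3 (delete_current): list=[41, 8, 5, 4, 7] cursor@8
After 4 (prev): list=[41, 8, 5, 4, 7] cursor@41
After 5 (delete_current): list=[8, 5, 4, 7] cursor@8
After 6 (prev): list=[8, 5, 4, 7] cursor@8
After 7 (prev): list=[8, 5, 4, 7] cursor@8
After 8 (delete_current): list=[5, 4, 7] cursor@5

Answer: 5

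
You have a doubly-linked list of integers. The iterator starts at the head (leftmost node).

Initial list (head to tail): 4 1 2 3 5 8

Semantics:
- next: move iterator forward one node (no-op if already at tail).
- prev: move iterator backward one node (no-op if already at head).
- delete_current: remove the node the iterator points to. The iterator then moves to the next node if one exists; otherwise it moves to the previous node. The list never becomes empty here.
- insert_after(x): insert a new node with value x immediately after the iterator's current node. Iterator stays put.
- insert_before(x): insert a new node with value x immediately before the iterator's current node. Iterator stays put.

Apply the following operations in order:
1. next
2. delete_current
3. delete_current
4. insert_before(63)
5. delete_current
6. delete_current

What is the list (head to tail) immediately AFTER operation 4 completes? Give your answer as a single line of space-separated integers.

After 1 (next): list=[4, 1, 2, 3, 5, 8] cursor@1
After 2 (delete_current): list=[4, 2, 3, 5, 8] cursor@2
After 3 (delete_current): list=[4, 3, 5, 8] cursor@3
After 4 (insert_before(63)): list=[4, 63, 3, 5, 8] cursor@3

Answer: 4 63 3 5 8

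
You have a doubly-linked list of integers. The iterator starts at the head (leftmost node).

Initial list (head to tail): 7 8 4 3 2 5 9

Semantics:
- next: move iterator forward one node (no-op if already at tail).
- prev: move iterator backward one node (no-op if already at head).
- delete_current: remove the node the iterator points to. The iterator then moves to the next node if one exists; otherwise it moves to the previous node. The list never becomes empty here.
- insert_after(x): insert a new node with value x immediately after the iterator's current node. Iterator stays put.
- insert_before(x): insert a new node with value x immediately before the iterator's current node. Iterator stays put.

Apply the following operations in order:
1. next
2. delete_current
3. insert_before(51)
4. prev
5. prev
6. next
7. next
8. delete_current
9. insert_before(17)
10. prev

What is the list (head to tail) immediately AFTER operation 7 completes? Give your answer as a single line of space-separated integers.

Answer: 7 51 4 3 2 5 9

Derivation:
After 1 (next): list=[7, 8, 4, 3, 2, 5, 9] cursor@8
After 2 (delete_current): list=[7, 4, 3, 2, 5, 9] cursor@4
After 3 (insert_before(51)): list=[7, 51, 4, 3, 2, 5, 9] cursor@4
After 4 (prev): list=[7, 51, 4, 3, 2, 5, 9] cursor@51
After 5 (prev): list=[7, 51, 4, 3, 2, 5, 9] cursor@7
After 6 (next): list=[7, 51, 4, 3, 2, 5, 9] cursor@51
After 7 (next): list=[7, 51, 4, 3, 2, 5, 9] cursor@4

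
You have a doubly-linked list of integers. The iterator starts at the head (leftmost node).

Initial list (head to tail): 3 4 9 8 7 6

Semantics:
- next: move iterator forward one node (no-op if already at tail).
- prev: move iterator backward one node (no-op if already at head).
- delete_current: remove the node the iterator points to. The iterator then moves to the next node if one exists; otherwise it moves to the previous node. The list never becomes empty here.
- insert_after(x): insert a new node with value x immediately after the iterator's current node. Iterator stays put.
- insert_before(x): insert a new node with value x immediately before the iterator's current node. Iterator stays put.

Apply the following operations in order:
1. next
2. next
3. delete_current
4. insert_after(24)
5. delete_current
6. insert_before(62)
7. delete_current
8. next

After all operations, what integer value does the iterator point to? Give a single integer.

After 1 (next): list=[3, 4, 9, 8, 7, 6] cursor@4
After 2 (next): list=[3, 4, 9, 8, 7, 6] cursor@9
After 3 (delete_current): list=[3, 4, 8, 7, 6] cursor@8
After 4 (insert_after(24)): list=[3, 4, 8, 24, 7, 6] cursor@8
After 5 (delete_current): list=[3, 4, 24, 7, 6] cursor@24
After 6 (insert_before(62)): list=[3, 4, 62, 24, 7, 6] cursor@24
After 7 (delete_current): list=[3, 4, 62, 7, 6] cursor@7
After 8 (next): list=[3, 4, 62, 7, 6] cursor@6

Answer: 6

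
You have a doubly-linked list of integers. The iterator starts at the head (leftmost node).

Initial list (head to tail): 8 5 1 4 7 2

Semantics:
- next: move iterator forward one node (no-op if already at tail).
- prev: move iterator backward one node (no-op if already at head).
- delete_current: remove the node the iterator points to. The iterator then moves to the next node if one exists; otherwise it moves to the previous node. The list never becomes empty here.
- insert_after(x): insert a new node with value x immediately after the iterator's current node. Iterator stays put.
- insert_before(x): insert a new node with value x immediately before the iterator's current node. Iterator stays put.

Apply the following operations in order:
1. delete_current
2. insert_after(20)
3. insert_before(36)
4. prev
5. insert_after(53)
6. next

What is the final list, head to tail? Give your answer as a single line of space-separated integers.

After 1 (delete_current): list=[5, 1, 4, 7, 2] cursor@5
After 2 (insert_after(20)): list=[5, 20, 1, 4, 7, 2] cursor@5
After 3 (insert_before(36)): list=[36, 5, 20, 1, 4, 7, 2] cursor@5
After 4 (prev): list=[36, 5, 20, 1, 4, 7, 2] cursor@36
After 5 (insert_after(53)): list=[36, 53, 5, 20, 1, 4, 7, 2] cursor@36
After 6 (next): list=[36, 53, 5, 20, 1, 4, 7, 2] cursor@53

Answer: 36 53 5 20 1 4 7 2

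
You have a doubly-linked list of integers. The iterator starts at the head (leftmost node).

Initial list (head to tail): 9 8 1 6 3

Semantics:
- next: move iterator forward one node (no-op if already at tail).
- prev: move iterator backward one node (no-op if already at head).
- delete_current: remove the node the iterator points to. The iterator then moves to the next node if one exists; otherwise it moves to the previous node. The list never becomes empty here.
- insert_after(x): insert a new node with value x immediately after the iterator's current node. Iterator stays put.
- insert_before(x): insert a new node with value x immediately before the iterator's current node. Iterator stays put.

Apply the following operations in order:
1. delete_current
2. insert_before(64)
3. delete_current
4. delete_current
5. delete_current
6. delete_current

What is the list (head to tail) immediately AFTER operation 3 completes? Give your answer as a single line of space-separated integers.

After 1 (delete_current): list=[8, 1, 6, 3] cursor@8
After 2 (insert_before(64)): list=[64, 8, 1, 6, 3] cursor@8
After 3 (delete_current): list=[64, 1, 6, 3] cursor@1

Answer: 64 1 6 3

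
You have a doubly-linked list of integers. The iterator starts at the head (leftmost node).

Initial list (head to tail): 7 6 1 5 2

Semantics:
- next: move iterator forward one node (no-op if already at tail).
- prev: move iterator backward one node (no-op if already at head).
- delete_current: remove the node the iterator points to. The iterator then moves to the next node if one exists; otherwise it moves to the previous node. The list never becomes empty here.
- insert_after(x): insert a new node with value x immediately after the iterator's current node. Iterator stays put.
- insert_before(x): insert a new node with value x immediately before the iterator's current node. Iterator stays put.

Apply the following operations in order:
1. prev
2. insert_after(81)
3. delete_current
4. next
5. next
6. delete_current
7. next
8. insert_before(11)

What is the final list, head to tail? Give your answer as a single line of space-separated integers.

After 1 (prev): list=[7, 6, 1, 5, 2] cursor@7
After 2 (insert_after(81)): list=[7, 81, 6, 1, 5, 2] cursor@7
After 3 (delete_current): list=[81, 6, 1, 5, 2] cursor@81
After 4 (next): list=[81, 6, 1, 5, 2] cursor@6
After 5 (next): list=[81, 6, 1, 5, 2] cursor@1
After 6 (delete_current): list=[81, 6, 5, 2] cursor@5
After 7 (next): list=[81, 6, 5, 2] cursor@2
After 8 (insert_before(11)): list=[81, 6, 5, 11, 2] cursor@2

Answer: 81 6 5 11 2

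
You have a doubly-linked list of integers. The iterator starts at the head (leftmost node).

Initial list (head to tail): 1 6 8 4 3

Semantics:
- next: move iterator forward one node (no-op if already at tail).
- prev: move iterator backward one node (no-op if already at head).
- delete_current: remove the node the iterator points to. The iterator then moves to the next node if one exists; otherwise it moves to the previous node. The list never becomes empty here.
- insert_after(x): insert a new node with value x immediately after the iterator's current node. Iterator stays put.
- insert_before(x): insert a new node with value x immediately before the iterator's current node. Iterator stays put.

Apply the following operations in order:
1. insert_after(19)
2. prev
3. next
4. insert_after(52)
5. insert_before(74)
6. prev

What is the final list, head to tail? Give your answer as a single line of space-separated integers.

After 1 (insert_after(19)): list=[1, 19, 6, 8, 4, 3] cursor@1
After 2 (prev): list=[1, 19, 6, 8, 4, 3] cursor@1
After 3 (next): list=[1, 19, 6, 8, 4, 3] cursor@19
After 4 (insert_after(52)): list=[1, 19, 52, 6, 8, 4, 3] cursor@19
After 5 (insert_before(74)): list=[1, 74, 19, 52, 6, 8, 4, 3] cursor@19
After 6 (prev): list=[1, 74, 19, 52, 6, 8, 4, 3] cursor@74

Answer: 1 74 19 52 6 8 4 3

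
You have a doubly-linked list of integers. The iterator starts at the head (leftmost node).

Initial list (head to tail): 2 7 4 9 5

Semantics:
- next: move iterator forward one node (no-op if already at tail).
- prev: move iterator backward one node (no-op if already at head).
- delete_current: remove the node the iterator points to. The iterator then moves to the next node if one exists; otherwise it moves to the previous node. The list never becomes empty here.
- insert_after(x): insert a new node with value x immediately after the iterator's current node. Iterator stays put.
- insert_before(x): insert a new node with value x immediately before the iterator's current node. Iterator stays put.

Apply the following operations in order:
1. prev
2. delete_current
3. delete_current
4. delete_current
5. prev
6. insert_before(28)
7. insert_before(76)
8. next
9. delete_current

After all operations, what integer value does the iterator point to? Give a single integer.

Answer: 9

Derivation:
After 1 (prev): list=[2, 7, 4, 9, 5] cursor@2
After 2 (delete_current): list=[7, 4, 9, 5] cursor@7
After 3 (delete_current): list=[4, 9, 5] cursor@4
After 4 (delete_current): list=[9, 5] cursor@9
After 5 (prev): list=[9, 5] cursor@9
After 6 (insert_before(28)): list=[28, 9, 5] cursor@9
After 7 (insert_before(76)): list=[28, 76, 9, 5] cursor@9
After 8 (next): list=[28, 76, 9, 5] cursor@5
After 9 (delete_current): list=[28, 76, 9] cursor@9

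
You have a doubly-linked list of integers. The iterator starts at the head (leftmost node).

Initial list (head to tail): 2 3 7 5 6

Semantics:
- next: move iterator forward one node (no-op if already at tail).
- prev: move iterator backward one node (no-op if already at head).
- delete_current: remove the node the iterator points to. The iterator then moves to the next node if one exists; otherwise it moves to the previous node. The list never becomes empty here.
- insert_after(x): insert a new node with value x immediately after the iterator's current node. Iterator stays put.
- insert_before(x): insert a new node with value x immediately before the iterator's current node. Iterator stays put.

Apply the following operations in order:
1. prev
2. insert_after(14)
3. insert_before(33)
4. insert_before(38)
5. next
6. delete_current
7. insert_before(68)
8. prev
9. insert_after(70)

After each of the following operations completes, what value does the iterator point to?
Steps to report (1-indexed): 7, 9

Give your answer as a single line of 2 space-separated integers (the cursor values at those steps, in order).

After 1 (prev): list=[2, 3, 7, 5, 6] cursor@2
After 2 (insert_after(14)): list=[2, 14, 3, 7, 5, 6] cursor@2
After 3 (insert_before(33)): list=[33, 2, 14, 3, 7, 5, 6] cursor@2
After 4 (insert_before(38)): list=[33, 38, 2, 14, 3, 7, 5, 6] cursor@2
After 5 (next): list=[33, 38, 2, 14, 3, 7, 5, 6] cursor@14
After 6 (delete_current): list=[33, 38, 2, 3, 7, 5, 6] cursor@3
After 7 (insert_before(68)): list=[33, 38, 2, 68, 3, 7, 5, 6] cursor@3
After 8 (prev): list=[33, 38, 2, 68, 3, 7, 5, 6] cursor@68
After 9 (insert_after(70)): list=[33, 38, 2, 68, 70, 3, 7, 5, 6] cursor@68

Answer: 3 68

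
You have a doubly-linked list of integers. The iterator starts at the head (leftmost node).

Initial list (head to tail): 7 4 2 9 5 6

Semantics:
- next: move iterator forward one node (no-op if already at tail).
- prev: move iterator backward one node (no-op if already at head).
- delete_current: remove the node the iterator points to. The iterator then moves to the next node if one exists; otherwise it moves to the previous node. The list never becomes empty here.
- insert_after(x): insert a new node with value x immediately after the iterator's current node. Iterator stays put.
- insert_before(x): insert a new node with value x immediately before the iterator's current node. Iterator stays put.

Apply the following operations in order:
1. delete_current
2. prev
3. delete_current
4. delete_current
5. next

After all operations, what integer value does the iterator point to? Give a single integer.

Answer: 5

Derivation:
After 1 (delete_current): list=[4, 2, 9, 5, 6] cursor@4
After 2 (prev): list=[4, 2, 9, 5, 6] cursor@4
After 3 (delete_current): list=[2, 9, 5, 6] cursor@2
After 4 (delete_current): list=[9, 5, 6] cursor@9
After 5 (next): list=[9, 5, 6] cursor@5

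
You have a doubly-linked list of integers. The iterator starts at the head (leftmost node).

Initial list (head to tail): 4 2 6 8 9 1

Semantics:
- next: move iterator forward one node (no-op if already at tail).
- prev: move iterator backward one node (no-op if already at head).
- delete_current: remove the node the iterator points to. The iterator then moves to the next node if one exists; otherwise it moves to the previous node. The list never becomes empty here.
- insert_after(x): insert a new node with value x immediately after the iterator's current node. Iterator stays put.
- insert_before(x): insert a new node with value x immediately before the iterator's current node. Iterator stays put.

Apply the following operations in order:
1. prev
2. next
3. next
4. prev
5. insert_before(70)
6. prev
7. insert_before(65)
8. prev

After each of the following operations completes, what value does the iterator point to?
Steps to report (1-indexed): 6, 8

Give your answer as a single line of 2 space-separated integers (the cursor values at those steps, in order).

Answer: 70 65

Derivation:
After 1 (prev): list=[4, 2, 6, 8, 9, 1] cursor@4
After 2 (next): list=[4, 2, 6, 8, 9, 1] cursor@2
After 3 (next): list=[4, 2, 6, 8, 9, 1] cursor@6
After 4 (prev): list=[4, 2, 6, 8, 9, 1] cursor@2
After 5 (insert_before(70)): list=[4, 70, 2, 6, 8, 9, 1] cursor@2
After 6 (prev): list=[4, 70, 2, 6, 8, 9, 1] cursor@70
After 7 (insert_before(65)): list=[4, 65, 70, 2, 6, 8, 9, 1] cursor@70
After 8 (prev): list=[4, 65, 70, 2, 6, 8, 9, 1] cursor@65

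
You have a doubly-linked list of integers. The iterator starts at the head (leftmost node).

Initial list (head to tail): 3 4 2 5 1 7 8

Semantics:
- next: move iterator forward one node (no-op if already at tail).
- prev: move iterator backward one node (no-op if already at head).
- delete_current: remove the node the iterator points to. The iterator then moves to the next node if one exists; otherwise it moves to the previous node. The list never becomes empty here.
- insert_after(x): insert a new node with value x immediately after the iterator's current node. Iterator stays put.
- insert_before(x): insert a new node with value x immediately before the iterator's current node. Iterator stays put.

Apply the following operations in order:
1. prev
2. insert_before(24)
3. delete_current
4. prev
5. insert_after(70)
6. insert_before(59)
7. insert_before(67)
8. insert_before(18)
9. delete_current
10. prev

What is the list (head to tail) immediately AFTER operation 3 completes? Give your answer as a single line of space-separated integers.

Answer: 24 4 2 5 1 7 8

Derivation:
After 1 (prev): list=[3, 4, 2, 5, 1, 7, 8] cursor@3
After 2 (insert_before(24)): list=[24, 3, 4, 2, 5, 1, 7, 8] cursor@3
After 3 (delete_current): list=[24, 4, 2, 5, 1, 7, 8] cursor@4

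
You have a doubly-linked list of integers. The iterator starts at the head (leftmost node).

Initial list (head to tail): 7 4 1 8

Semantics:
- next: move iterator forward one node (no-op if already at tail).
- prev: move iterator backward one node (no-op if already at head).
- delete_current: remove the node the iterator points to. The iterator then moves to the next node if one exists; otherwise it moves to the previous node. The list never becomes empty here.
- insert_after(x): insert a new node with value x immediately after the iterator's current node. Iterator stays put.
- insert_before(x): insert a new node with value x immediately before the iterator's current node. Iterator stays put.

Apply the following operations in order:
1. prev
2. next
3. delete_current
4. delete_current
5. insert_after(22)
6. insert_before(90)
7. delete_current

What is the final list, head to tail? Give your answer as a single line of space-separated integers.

Answer: 7 90 22

Derivation:
After 1 (prev): list=[7, 4, 1, 8] cursor@7
After 2 (next): list=[7, 4, 1, 8] cursor@4
After 3 (delete_current): list=[7, 1, 8] cursor@1
After 4 (delete_current): list=[7, 8] cursor@8
After 5 (insert_after(22)): list=[7, 8, 22] cursor@8
After 6 (insert_before(90)): list=[7, 90, 8, 22] cursor@8
After 7 (delete_current): list=[7, 90, 22] cursor@22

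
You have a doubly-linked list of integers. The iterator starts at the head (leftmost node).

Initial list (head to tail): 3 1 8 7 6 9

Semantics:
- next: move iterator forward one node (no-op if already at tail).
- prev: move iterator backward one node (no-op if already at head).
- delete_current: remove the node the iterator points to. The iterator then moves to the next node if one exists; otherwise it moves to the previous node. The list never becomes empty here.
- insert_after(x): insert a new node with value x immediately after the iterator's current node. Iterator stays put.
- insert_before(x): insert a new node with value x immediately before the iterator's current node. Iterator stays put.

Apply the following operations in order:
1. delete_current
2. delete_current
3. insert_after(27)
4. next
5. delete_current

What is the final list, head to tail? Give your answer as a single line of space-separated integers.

Answer: 8 7 6 9

Derivation:
After 1 (delete_current): list=[1, 8, 7, 6, 9] cursor@1
After 2 (delete_current): list=[8, 7, 6, 9] cursor@8
After 3 (insert_after(27)): list=[8, 27, 7, 6, 9] cursor@8
After 4 (next): list=[8, 27, 7, 6, 9] cursor@27
After 5 (delete_current): list=[8, 7, 6, 9] cursor@7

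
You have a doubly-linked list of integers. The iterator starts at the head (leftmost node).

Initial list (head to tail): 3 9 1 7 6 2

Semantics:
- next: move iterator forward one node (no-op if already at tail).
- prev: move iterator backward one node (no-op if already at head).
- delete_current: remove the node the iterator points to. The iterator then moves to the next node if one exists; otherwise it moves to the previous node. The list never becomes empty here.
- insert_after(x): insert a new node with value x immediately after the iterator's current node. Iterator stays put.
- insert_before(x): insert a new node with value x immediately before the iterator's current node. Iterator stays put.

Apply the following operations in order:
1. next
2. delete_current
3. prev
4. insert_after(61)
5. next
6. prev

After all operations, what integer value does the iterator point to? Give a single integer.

Answer: 3

Derivation:
After 1 (next): list=[3, 9, 1, 7, 6, 2] cursor@9
After 2 (delete_current): list=[3, 1, 7, 6, 2] cursor@1
After 3 (prev): list=[3, 1, 7, 6, 2] cursor@3
After 4 (insert_after(61)): list=[3, 61, 1, 7, 6, 2] cursor@3
After 5 (next): list=[3, 61, 1, 7, 6, 2] cursor@61
After 6 (prev): list=[3, 61, 1, 7, 6, 2] cursor@3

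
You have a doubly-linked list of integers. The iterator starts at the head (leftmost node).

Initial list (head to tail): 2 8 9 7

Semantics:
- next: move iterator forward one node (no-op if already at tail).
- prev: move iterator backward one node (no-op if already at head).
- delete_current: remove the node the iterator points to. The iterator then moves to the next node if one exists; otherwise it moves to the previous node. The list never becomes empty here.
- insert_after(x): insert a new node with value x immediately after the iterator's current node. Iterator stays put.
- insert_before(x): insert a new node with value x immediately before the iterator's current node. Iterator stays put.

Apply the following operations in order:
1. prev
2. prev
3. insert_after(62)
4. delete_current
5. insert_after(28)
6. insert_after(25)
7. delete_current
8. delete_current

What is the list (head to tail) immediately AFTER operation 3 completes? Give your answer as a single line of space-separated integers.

Answer: 2 62 8 9 7

Derivation:
After 1 (prev): list=[2, 8, 9, 7] cursor@2
After 2 (prev): list=[2, 8, 9, 7] cursor@2
After 3 (insert_after(62)): list=[2, 62, 8, 9, 7] cursor@2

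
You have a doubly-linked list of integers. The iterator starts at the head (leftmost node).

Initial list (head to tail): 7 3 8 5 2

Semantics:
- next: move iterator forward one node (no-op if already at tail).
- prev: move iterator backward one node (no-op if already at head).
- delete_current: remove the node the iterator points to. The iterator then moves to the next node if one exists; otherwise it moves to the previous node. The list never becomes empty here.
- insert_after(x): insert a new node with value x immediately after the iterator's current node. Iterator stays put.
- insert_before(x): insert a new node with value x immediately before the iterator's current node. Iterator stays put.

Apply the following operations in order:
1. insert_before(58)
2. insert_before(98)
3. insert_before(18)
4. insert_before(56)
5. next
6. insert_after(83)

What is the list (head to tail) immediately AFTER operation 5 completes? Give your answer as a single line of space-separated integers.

After 1 (insert_before(58)): list=[58, 7, 3, 8, 5, 2] cursor@7
After 2 (insert_before(98)): list=[58, 98, 7, 3, 8, 5, 2] cursor@7
After 3 (insert_before(18)): list=[58, 98, 18, 7, 3, 8, 5, 2] cursor@7
After 4 (insert_before(56)): list=[58, 98, 18, 56, 7, 3, 8, 5, 2] cursor@7
After 5 (next): list=[58, 98, 18, 56, 7, 3, 8, 5, 2] cursor@3

Answer: 58 98 18 56 7 3 8 5 2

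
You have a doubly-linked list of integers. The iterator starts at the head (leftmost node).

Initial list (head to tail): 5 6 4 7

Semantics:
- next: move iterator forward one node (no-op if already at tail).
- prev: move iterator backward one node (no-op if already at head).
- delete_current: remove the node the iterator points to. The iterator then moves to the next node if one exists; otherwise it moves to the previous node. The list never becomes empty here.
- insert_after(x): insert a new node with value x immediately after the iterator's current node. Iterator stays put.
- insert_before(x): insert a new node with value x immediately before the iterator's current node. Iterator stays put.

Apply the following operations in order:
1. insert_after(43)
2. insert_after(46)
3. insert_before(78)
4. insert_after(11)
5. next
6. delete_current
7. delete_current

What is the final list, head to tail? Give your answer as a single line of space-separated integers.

After 1 (insert_after(43)): list=[5, 43, 6, 4, 7] cursor@5
After 2 (insert_after(46)): list=[5, 46, 43, 6, 4, 7] cursor@5
After 3 (insert_before(78)): list=[78, 5, 46, 43, 6, 4, 7] cursor@5
After 4 (insert_after(11)): list=[78, 5, 11, 46, 43, 6, 4, 7] cursor@5
After 5 (next): list=[78, 5, 11, 46, 43, 6, 4, 7] cursor@11
After 6 (delete_current): list=[78, 5, 46, 43, 6, 4, 7] cursor@46
After 7 (delete_current): list=[78, 5, 43, 6, 4, 7] cursor@43

Answer: 78 5 43 6 4 7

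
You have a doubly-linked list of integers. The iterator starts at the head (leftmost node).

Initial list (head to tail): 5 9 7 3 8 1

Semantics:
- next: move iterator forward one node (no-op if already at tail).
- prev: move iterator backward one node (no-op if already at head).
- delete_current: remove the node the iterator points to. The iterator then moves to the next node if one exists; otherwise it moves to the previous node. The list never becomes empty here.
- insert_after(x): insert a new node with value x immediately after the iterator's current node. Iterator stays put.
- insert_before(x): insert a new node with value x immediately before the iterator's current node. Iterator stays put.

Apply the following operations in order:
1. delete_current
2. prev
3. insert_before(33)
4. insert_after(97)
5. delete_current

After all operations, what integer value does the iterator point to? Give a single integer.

After 1 (delete_current): list=[9, 7, 3, 8, 1] cursor@9
After 2 (prev): list=[9, 7, 3, 8, 1] cursor@9
After 3 (insert_before(33)): list=[33, 9, 7, 3, 8, 1] cursor@9
After 4 (insert_after(97)): list=[33, 9, 97, 7, 3, 8, 1] cursor@9
After 5 (delete_current): list=[33, 97, 7, 3, 8, 1] cursor@97

Answer: 97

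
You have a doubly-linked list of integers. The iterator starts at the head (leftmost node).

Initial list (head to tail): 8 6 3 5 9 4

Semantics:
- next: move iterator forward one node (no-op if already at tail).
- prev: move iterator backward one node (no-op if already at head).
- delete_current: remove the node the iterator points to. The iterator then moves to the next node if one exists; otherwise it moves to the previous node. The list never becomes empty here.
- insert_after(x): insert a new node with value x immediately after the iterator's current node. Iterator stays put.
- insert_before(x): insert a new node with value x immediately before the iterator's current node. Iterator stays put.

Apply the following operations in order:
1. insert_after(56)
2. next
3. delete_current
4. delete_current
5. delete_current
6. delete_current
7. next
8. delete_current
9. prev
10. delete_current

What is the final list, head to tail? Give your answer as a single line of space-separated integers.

After 1 (insert_after(56)): list=[8, 56, 6, 3, 5, 9, 4] cursor@8
After 2 (next): list=[8, 56, 6, 3, 5, 9, 4] cursor@56
After 3 (delete_current): list=[8, 6, 3, 5, 9, 4] cursor@6
After 4 (delete_current): list=[8, 3, 5, 9, 4] cursor@3
After 5 (delete_current): list=[8, 5, 9, 4] cursor@5
After 6 (delete_current): list=[8, 9, 4] cursor@9
After 7 (next): list=[8, 9, 4] cursor@4
After 8 (delete_current): list=[8, 9] cursor@9
After 9 (prev): list=[8, 9] cursor@8
After 10 (delete_current): list=[9] cursor@9

Answer: 9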